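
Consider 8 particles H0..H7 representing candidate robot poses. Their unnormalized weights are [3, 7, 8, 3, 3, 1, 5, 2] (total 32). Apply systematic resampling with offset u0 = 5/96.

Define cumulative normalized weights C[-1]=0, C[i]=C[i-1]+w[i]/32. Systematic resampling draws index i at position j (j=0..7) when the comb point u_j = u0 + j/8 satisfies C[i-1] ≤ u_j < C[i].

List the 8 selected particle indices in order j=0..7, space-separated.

0 1 1 2 2 4 6 6

C = [3/32, 5/16, 9/16, 21/32, 3/4, 25/32, 15/16, 1]
j=0: u_0=5/96 ∈ [0, 3/32) → index 0
j=1: u_1=17/96 ∈ [3/32, 5/16) → index 1
j=2: u_2=29/96 ∈ [3/32, 5/16) → index 1
j=3: u_3=41/96 ∈ [5/16, 9/16) → index 2
j=4: u_4=53/96 ∈ [5/16, 9/16) → index 2
j=5: u_5=65/96 ∈ [21/32, 3/4) → index 4
j=6: u_6=77/96 ∈ [25/32, 15/16) → index 6
j=7: u_7=89/96 ∈ [25/32, 15/16) → index 6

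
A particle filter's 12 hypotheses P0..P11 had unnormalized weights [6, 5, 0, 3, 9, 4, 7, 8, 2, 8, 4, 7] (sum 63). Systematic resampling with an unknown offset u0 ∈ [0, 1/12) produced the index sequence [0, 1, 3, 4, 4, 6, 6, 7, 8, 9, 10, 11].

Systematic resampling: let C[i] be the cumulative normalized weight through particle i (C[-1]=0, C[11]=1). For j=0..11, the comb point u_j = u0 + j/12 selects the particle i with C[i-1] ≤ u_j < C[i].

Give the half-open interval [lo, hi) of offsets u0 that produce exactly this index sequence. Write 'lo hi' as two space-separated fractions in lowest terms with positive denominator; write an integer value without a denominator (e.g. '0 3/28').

C = [2/21, 11/63, 11/63, 2/9, 23/63, 3/7, 34/63, 2/3, 44/63, 52/63, 8/9, 1]
j=0 picked index 0: u0 ∈ [0, 2/21)
j=1 picked index 1: u0 ∈ [1/84, 23/252)
j=2 picked index 3: u0 ∈ [1/126, 1/18)
j=3 picked index 4: u0 ∈ [-1/36, 29/252)
j=4 picked index 4: u0 ∈ [-1/9, 2/63)
j=5 picked index 6: u0 ∈ [1/84, 31/252)
j=6 picked index 6: u0 ∈ [-1/14, 5/126)
j=7 picked index 7: u0 ∈ [-11/252, 1/12)
j=8 picked index 8: u0 ∈ [0, 2/63)
j=9 picked index 9: u0 ∈ [-13/252, 19/252)
j=10 picked index 10: u0 ∈ [-1/126, 1/18)
j=11 picked index 11: u0 ∈ [-1/36, 1/12)
intersection: [1/84, 2/63)

1/84 2/63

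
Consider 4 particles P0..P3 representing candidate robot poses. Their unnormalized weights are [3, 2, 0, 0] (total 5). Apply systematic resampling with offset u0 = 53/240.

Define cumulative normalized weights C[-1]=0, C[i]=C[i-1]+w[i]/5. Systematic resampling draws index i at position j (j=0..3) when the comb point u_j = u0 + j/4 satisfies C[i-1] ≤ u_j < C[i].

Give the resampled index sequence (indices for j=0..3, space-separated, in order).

C = [3/5, 1, 1, 1]
j=0: u_0=53/240 ∈ [0, 3/5) → index 0
j=1: u_1=113/240 ∈ [0, 3/5) → index 0
j=2: u_2=173/240 ∈ [3/5, 1) → index 1
j=3: u_3=233/240 ∈ [3/5, 1) → index 1

0 0 1 1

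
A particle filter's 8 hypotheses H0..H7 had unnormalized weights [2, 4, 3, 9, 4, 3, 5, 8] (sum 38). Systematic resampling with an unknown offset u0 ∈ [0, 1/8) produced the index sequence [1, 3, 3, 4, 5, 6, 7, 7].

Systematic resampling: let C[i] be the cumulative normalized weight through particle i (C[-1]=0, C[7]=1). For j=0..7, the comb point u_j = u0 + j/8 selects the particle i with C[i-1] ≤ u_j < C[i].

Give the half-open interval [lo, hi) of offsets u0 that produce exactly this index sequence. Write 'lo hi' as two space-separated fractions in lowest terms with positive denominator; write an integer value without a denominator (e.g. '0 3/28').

17/152 1/8

C = [1/19, 3/19, 9/38, 9/19, 11/19, 25/38, 15/19, 1]
j=0 picked index 1: u0 ∈ [1/19, 3/19)
j=1 picked index 3: u0 ∈ [17/152, 53/152)
j=2 picked index 3: u0 ∈ [-1/76, 17/76)
j=3 picked index 4: u0 ∈ [15/152, 31/152)
j=4 picked index 5: u0 ∈ [3/38, 3/19)
j=5 picked index 6: u0 ∈ [5/152, 25/152)
j=6 picked index 7: u0 ∈ [3/76, 1/4)
j=7 picked index 7: u0 ∈ [-13/152, 1/8)
intersection: [17/152, 1/8)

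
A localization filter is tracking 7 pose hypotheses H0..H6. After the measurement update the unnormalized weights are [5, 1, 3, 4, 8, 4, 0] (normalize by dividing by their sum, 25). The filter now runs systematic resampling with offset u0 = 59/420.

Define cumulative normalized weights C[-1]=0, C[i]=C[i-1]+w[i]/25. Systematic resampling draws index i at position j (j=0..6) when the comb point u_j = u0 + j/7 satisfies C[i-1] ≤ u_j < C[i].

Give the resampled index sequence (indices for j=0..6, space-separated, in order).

C = [1/5, 6/25, 9/25, 13/25, 21/25, 1, 1]
j=0: u_0=59/420 ∈ [0, 1/5) → index 0
j=1: u_1=17/60 ∈ [6/25, 9/25) → index 2
j=2: u_2=179/420 ∈ [9/25, 13/25) → index 3
j=3: u_3=239/420 ∈ [13/25, 21/25) → index 4
j=4: u_4=299/420 ∈ [13/25, 21/25) → index 4
j=5: u_5=359/420 ∈ [21/25, 1) → index 5
j=6: u_6=419/420 ∈ [21/25, 1) → index 5

0 2 3 4 4 5 5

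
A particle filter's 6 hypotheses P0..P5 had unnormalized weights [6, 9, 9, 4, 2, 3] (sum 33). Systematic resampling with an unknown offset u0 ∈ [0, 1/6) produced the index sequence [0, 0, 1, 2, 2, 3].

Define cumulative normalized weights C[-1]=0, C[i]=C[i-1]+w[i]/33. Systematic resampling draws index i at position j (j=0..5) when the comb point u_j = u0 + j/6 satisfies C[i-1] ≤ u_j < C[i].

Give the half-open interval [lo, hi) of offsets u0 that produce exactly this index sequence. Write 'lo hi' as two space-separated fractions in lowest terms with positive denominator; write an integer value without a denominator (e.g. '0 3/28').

0 1/66

C = [2/11, 5/11, 8/11, 28/33, 10/11, 1]
j=0 picked index 0: u0 ∈ [0, 2/11)
j=1 picked index 0: u0 ∈ [-1/6, 1/66)
j=2 picked index 1: u0 ∈ [-5/33, 4/33)
j=3 picked index 2: u0 ∈ [-1/22, 5/22)
j=4 picked index 2: u0 ∈ [-7/33, 2/33)
j=5 picked index 3: u0 ∈ [-7/66, 1/66)
intersection: [0, 1/66)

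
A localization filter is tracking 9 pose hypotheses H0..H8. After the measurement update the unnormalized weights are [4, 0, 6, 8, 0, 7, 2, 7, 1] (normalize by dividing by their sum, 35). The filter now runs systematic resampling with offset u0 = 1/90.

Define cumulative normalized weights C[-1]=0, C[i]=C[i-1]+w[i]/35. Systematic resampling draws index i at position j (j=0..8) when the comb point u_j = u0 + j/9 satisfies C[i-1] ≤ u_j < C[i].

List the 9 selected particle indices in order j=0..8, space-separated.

0 2 2 3 3 5 5 7 7

C = [4/35, 4/35, 2/7, 18/35, 18/35, 5/7, 27/35, 34/35, 1]
j=0: u_0=1/90 ∈ [0, 4/35) → index 0
j=1: u_1=11/90 ∈ [4/35, 2/7) → index 2
j=2: u_2=7/30 ∈ [4/35, 2/7) → index 2
j=3: u_3=31/90 ∈ [2/7, 18/35) → index 3
j=4: u_4=41/90 ∈ [2/7, 18/35) → index 3
j=5: u_5=17/30 ∈ [18/35, 5/7) → index 5
j=6: u_6=61/90 ∈ [18/35, 5/7) → index 5
j=7: u_7=71/90 ∈ [27/35, 34/35) → index 7
j=8: u_8=9/10 ∈ [27/35, 34/35) → index 7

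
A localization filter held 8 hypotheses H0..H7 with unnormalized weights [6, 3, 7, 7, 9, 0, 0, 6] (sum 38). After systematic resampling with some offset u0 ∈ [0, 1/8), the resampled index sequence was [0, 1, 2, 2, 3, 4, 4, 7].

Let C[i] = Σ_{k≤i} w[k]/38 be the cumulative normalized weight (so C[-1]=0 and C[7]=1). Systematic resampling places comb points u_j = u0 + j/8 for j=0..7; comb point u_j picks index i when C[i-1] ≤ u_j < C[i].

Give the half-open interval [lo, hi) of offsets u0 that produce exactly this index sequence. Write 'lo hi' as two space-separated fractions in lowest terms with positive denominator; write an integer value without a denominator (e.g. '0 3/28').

C = [3/19, 9/38, 8/19, 23/38, 16/19, 16/19, 16/19, 1]
j=0 picked index 0: u0 ∈ [0, 3/19)
j=1 picked index 1: u0 ∈ [5/152, 17/152)
j=2 picked index 2: u0 ∈ [-1/76, 13/76)
j=3 picked index 2: u0 ∈ [-21/152, 7/152)
j=4 picked index 3: u0 ∈ [-3/38, 2/19)
j=5 picked index 4: u0 ∈ [-3/152, 33/152)
j=6 picked index 4: u0 ∈ [-11/76, 7/76)
j=7 picked index 7: u0 ∈ [-5/152, 1/8)
intersection: [5/152, 7/152)

5/152 7/152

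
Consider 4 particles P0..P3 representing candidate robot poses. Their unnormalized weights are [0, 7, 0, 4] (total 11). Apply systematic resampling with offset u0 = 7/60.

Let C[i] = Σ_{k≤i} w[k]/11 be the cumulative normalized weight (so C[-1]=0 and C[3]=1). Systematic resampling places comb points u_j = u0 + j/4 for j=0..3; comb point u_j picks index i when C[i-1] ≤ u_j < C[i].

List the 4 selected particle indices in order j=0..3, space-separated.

1 1 1 3

C = [0, 7/11, 7/11, 1]
j=0: u_0=7/60 ∈ [0, 7/11) → index 1
j=1: u_1=11/30 ∈ [0, 7/11) → index 1
j=2: u_2=37/60 ∈ [0, 7/11) → index 1
j=3: u_3=13/15 ∈ [7/11, 1) → index 3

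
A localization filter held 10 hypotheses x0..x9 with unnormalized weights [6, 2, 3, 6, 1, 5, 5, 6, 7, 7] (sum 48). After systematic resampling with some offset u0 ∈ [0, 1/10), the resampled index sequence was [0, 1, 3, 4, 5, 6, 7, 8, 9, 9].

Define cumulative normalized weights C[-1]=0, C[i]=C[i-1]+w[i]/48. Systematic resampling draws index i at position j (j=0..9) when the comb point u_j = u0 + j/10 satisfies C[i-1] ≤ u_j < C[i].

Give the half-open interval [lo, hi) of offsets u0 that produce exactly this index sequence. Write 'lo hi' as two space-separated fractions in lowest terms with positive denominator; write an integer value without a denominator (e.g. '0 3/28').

C = [1/8, 1/6, 11/48, 17/48, 3/8, 23/48, 7/12, 17/24, 41/48, 1]
j=0 picked index 0: u0 ∈ [0, 1/8)
j=1 picked index 1: u0 ∈ [1/40, 1/15)
j=2 picked index 3: u0 ∈ [7/240, 37/240)
j=3 picked index 4: u0 ∈ [13/240, 3/40)
j=4 picked index 5: u0 ∈ [-1/40, 19/240)
j=5 picked index 6: u0 ∈ [-1/48, 1/12)
j=6 picked index 7: u0 ∈ [-1/60, 13/120)
j=7 picked index 8: u0 ∈ [1/120, 37/240)
j=8 picked index 9: u0 ∈ [13/240, 1/5)
j=9 picked index 9: u0 ∈ [-11/240, 1/10)
intersection: [13/240, 1/15)

13/240 1/15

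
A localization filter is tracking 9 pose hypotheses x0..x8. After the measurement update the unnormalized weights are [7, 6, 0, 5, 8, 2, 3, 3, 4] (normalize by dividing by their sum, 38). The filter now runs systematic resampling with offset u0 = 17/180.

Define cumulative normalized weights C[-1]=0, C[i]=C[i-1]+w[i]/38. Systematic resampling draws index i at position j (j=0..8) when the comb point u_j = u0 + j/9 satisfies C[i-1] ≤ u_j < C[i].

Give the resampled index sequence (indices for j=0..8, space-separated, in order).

C = [7/38, 13/38, 13/38, 9/19, 13/19, 14/19, 31/38, 17/19, 1]
j=0: u_0=17/180 ∈ [0, 7/38) → index 0
j=1: u_1=37/180 ∈ [7/38, 13/38) → index 1
j=2: u_2=19/60 ∈ [7/38, 13/38) → index 1
j=3: u_3=77/180 ∈ [13/38, 9/19) → index 3
j=4: u_4=97/180 ∈ [9/19, 13/19) → index 4
j=5: u_5=13/20 ∈ [9/19, 13/19) → index 4
j=6: u_6=137/180 ∈ [14/19, 31/38) → index 6
j=7: u_7=157/180 ∈ [31/38, 17/19) → index 7
j=8: u_8=59/60 ∈ [17/19, 1) → index 8

0 1 1 3 4 4 6 7 8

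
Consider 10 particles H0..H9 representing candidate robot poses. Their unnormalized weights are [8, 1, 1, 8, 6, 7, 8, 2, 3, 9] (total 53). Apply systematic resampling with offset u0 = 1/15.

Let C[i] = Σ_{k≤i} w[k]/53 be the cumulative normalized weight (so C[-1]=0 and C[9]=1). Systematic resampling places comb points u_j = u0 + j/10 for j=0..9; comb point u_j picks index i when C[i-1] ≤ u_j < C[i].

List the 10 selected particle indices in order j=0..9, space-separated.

0 1 3 4 5 5 6 7 9 9

C = [8/53, 9/53, 10/53, 18/53, 24/53, 31/53, 39/53, 41/53, 44/53, 1]
j=0: u_0=1/15 ∈ [0, 8/53) → index 0
j=1: u_1=1/6 ∈ [8/53, 9/53) → index 1
j=2: u_2=4/15 ∈ [10/53, 18/53) → index 3
j=3: u_3=11/30 ∈ [18/53, 24/53) → index 4
j=4: u_4=7/15 ∈ [24/53, 31/53) → index 5
j=5: u_5=17/30 ∈ [24/53, 31/53) → index 5
j=6: u_6=2/3 ∈ [31/53, 39/53) → index 6
j=7: u_7=23/30 ∈ [39/53, 41/53) → index 7
j=8: u_8=13/15 ∈ [44/53, 1) → index 9
j=9: u_9=29/30 ∈ [44/53, 1) → index 9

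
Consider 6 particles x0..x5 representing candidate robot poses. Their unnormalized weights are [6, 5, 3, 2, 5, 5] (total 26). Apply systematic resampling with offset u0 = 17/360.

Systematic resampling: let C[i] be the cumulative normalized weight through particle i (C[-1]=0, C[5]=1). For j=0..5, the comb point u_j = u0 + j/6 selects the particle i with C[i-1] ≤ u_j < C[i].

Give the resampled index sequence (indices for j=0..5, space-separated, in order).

0 0 1 3 4 5

C = [3/13, 11/26, 7/13, 8/13, 21/26, 1]
j=0: u_0=17/360 ∈ [0, 3/13) → index 0
j=1: u_1=77/360 ∈ [0, 3/13) → index 0
j=2: u_2=137/360 ∈ [3/13, 11/26) → index 1
j=3: u_3=197/360 ∈ [7/13, 8/13) → index 3
j=4: u_4=257/360 ∈ [8/13, 21/26) → index 4
j=5: u_5=317/360 ∈ [21/26, 1) → index 5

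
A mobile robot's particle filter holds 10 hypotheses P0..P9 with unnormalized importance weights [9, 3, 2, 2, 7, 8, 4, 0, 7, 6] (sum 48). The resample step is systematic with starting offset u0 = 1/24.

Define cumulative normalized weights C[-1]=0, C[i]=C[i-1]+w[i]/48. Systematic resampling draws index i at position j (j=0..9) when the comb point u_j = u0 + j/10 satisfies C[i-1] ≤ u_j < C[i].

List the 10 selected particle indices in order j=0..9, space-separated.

0 0 1 4 4 5 5 8 8 9

C = [3/16, 1/4, 7/24, 1/3, 23/48, 31/48, 35/48, 35/48, 7/8, 1]
j=0: u_0=1/24 ∈ [0, 3/16) → index 0
j=1: u_1=17/120 ∈ [0, 3/16) → index 0
j=2: u_2=29/120 ∈ [3/16, 1/4) → index 1
j=3: u_3=41/120 ∈ [1/3, 23/48) → index 4
j=4: u_4=53/120 ∈ [1/3, 23/48) → index 4
j=5: u_5=13/24 ∈ [23/48, 31/48) → index 5
j=6: u_6=77/120 ∈ [23/48, 31/48) → index 5
j=7: u_7=89/120 ∈ [35/48, 7/8) → index 8
j=8: u_8=101/120 ∈ [35/48, 7/8) → index 8
j=9: u_9=113/120 ∈ [7/8, 1) → index 9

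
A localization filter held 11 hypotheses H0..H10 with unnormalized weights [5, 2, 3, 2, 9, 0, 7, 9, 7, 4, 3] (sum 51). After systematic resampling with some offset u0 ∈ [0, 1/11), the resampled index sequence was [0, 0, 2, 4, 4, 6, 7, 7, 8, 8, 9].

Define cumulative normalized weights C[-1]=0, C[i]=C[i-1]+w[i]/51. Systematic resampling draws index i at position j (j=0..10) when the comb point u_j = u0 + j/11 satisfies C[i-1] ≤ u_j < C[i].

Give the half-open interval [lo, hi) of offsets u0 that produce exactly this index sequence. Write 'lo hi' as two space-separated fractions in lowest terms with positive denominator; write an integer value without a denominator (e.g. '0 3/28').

2/561 4/561

C = [5/51, 7/51, 10/51, 4/17, 7/17, 7/17, 28/51, 37/51, 44/51, 16/17, 1]
j=0 picked index 0: u0 ∈ [0, 5/51)
j=1 picked index 0: u0 ∈ [-1/11, 4/561)
j=2 picked index 2: u0 ∈ [-25/561, 8/561)
j=3 picked index 4: u0 ∈ [-7/187, 26/187)
j=4 picked index 4: u0 ∈ [-24/187, 9/187)
j=5 picked index 6: u0 ∈ [-8/187, 53/561)
j=6 picked index 7: u0 ∈ [2/561, 101/561)
j=7 picked index 7: u0 ∈ [-49/561, 50/561)
j=8 picked index 8: u0 ∈ [-1/561, 76/561)
j=9 picked index 8: u0 ∈ [-52/561, 25/561)
j=10 picked index 9: u0 ∈ [-26/561, 6/187)
intersection: [2/561, 4/561)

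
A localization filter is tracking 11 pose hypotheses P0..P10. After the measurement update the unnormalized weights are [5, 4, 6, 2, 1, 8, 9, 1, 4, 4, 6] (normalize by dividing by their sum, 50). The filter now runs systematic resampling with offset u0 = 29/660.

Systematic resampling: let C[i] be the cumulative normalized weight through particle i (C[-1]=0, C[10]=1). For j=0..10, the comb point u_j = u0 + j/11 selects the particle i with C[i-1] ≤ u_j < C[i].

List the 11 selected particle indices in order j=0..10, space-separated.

C = [1/10, 9/50, 3/10, 17/50, 9/25, 13/25, 7/10, 18/25, 4/5, 22/25, 1]
j=0: u_0=29/660 ∈ [0, 1/10) → index 0
j=1: u_1=89/660 ∈ [1/10, 9/50) → index 1
j=2: u_2=149/660 ∈ [9/50, 3/10) → index 2
j=3: u_3=19/60 ∈ [3/10, 17/50) → index 3
j=4: u_4=269/660 ∈ [9/25, 13/25) → index 5
j=5: u_5=329/660 ∈ [9/25, 13/25) → index 5
j=6: u_6=389/660 ∈ [13/25, 7/10) → index 6
j=7: u_7=449/660 ∈ [13/25, 7/10) → index 6
j=8: u_8=509/660 ∈ [18/25, 4/5) → index 8
j=9: u_9=569/660 ∈ [4/5, 22/25) → index 9
j=10: u_10=629/660 ∈ [22/25, 1) → index 10

0 1 2 3 5 5 6 6 8 9 10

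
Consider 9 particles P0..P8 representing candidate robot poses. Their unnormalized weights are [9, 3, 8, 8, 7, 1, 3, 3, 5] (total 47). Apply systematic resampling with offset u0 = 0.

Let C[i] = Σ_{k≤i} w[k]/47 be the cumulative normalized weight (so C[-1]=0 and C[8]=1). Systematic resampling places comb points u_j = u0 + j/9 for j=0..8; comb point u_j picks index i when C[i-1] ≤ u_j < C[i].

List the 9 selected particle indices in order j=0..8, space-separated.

0 0 1 2 3 3 4 6 7

C = [9/47, 12/47, 20/47, 28/47, 35/47, 36/47, 39/47, 42/47, 1]
j=0: u_0=0 ∈ [0, 9/47) → index 0
j=1: u_1=1/9 ∈ [0, 9/47) → index 0
j=2: u_2=2/9 ∈ [9/47, 12/47) → index 1
j=3: u_3=1/3 ∈ [12/47, 20/47) → index 2
j=4: u_4=4/9 ∈ [20/47, 28/47) → index 3
j=5: u_5=5/9 ∈ [20/47, 28/47) → index 3
j=6: u_6=2/3 ∈ [28/47, 35/47) → index 4
j=7: u_7=7/9 ∈ [36/47, 39/47) → index 6
j=8: u_8=8/9 ∈ [39/47, 42/47) → index 7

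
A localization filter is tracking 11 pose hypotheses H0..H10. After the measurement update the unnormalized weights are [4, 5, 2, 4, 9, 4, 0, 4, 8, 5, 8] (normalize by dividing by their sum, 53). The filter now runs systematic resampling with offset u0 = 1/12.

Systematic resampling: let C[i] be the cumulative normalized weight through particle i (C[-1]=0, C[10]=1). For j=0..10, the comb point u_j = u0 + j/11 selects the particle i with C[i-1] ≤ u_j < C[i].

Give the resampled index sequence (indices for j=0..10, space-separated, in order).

1 2 3 4 4 7 8 8 9 10 10

C = [4/53, 9/53, 11/53, 15/53, 24/53, 28/53, 28/53, 32/53, 40/53, 45/53, 1]
j=0: u_0=1/12 ∈ [4/53, 9/53) → index 1
j=1: u_1=23/132 ∈ [9/53, 11/53) → index 2
j=2: u_2=35/132 ∈ [11/53, 15/53) → index 3
j=3: u_3=47/132 ∈ [15/53, 24/53) → index 4
j=4: u_4=59/132 ∈ [15/53, 24/53) → index 4
j=5: u_5=71/132 ∈ [28/53, 32/53) → index 7
j=6: u_6=83/132 ∈ [32/53, 40/53) → index 8
j=7: u_7=95/132 ∈ [32/53, 40/53) → index 8
j=8: u_8=107/132 ∈ [40/53, 45/53) → index 9
j=9: u_9=119/132 ∈ [45/53, 1) → index 10
j=10: u_10=131/132 ∈ [45/53, 1) → index 10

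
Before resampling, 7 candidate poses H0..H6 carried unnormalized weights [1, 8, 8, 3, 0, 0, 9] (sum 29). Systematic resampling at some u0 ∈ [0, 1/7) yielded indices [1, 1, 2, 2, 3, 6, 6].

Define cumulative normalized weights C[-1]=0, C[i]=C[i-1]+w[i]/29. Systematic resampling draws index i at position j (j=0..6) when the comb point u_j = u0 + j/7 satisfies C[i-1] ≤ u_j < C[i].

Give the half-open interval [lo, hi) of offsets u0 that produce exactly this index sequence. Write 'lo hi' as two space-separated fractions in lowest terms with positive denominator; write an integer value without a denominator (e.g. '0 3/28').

1/29 24/203

C = [1/29, 9/29, 17/29, 20/29, 20/29, 20/29, 1]
j=0 picked index 1: u0 ∈ [1/29, 9/29)
j=1 picked index 1: u0 ∈ [-22/203, 34/203)
j=2 picked index 2: u0 ∈ [5/203, 61/203)
j=3 picked index 2: u0 ∈ [-24/203, 32/203)
j=4 picked index 3: u0 ∈ [3/203, 24/203)
j=5 picked index 6: u0 ∈ [-5/203, 2/7)
j=6 picked index 6: u0 ∈ [-34/203, 1/7)
intersection: [1/29, 24/203)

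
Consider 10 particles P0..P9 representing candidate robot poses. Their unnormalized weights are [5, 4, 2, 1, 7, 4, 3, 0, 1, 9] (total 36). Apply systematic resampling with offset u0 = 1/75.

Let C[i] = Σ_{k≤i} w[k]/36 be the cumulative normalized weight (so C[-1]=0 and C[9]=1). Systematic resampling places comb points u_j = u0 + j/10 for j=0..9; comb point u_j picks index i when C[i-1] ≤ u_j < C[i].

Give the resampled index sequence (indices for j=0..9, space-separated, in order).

C = [5/36, 1/4, 11/36, 1/3, 19/36, 23/36, 13/18, 13/18, 3/4, 1]
j=0: u_0=1/75 ∈ [0, 5/36) → index 0
j=1: u_1=17/150 ∈ [0, 5/36) → index 0
j=2: u_2=16/75 ∈ [5/36, 1/4) → index 1
j=3: u_3=47/150 ∈ [11/36, 1/3) → index 3
j=4: u_4=31/75 ∈ [1/3, 19/36) → index 4
j=5: u_5=77/150 ∈ [1/3, 19/36) → index 4
j=6: u_6=46/75 ∈ [19/36, 23/36) → index 5
j=7: u_7=107/150 ∈ [23/36, 13/18) → index 6
j=8: u_8=61/75 ∈ [3/4, 1) → index 9
j=9: u_9=137/150 ∈ [3/4, 1) → index 9

0 0 1 3 4 4 5 6 9 9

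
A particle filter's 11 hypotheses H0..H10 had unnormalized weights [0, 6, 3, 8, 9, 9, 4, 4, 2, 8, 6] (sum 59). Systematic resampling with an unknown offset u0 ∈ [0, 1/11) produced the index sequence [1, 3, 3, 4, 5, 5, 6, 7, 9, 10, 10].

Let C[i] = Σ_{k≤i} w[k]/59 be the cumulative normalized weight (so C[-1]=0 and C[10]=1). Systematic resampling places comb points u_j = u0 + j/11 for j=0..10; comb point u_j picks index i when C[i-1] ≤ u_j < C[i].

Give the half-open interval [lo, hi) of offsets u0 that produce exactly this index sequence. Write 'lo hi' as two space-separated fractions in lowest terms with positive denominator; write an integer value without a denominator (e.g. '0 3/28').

C = [0, 6/59, 9/59, 17/59, 26/59, 35/59, 39/59, 43/59, 45/59, 53/59, 1]
j=0 picked index 1: u0 ∈ [0, 6/59)
j=1 picked index 3: u0 ∈ [40/649, 128/649)
j=2 picked index 3: u0 ∈ [-19/649, 69/649)
j=3 picked index 4: u0 ∈ [10/649, 109/649)
j=4 picked index 5: u0 ∈ [50/649, 149/649)
j=5 picked index 5: u0 ∈ [-9/649, 90/649)
j=6 picked index 6: u0 ∈ [31/649, 75/649)
j=7 picked index 7: u0 ∈ [16/649, 60/649)
j=8 picked index 9: u0 ∈ [23/649, 111/649)
j=9 picked index 10: u0 ∈ [52/649, 2/11)
j=10 picked index 10: u0 ∈ [-7/649, 1/11)
intersection: [52/649, 1/11)

52/649 1/11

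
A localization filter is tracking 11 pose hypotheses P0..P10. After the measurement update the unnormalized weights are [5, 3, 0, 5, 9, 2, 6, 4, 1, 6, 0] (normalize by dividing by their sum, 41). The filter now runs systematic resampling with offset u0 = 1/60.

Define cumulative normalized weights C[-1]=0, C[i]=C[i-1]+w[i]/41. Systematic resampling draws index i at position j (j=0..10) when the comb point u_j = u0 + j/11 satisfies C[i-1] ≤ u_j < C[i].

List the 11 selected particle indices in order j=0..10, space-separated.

0 0 3 3 4 4 5 6 7 8 9

C = [5/41, 8/41, 8/41, 13/41, 22/41, 24/41, 30/41, 34/41, 35/41, 1, 1]
j=0: u_0=1/60 ∈ [0, 5/41) → index 0
j=1: u_1=71/660 ∈ [0, 5/41) → index 0
j=2: u_2=131/660 ∈ [8/41, 13/41) → index 3
j=3: u_3=191/660 ∈ [8/41, 13/41) → index 3
j=4: u_4=251/660 ∈ [13/41, 22/41) → index 4
j=5: u_5=311/660 ∈ [13/41, 22/41) → index 4
j=6: u_6=371/660 ∈ [22/41, 24/41) → index 5
j=7: u_7=431/660 ∈ [24/41, 30/41) → index 6
j=8: u_8=491/660 ∈ [30/41, 34/41) → index 7
j=9: u_9=551/660 ∈ [34/41, 35/41) → index 8
j=10: u_10=611/660 ∈ [35/41, 1) → index 9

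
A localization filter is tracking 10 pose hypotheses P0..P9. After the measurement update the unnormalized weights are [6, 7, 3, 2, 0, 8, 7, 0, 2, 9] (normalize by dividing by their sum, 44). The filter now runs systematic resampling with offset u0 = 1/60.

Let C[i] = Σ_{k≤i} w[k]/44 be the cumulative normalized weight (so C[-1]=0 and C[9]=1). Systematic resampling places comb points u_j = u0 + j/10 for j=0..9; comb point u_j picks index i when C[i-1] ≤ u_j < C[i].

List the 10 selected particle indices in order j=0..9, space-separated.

0 0 1 2 5 5 6 6 9 9

C = [3/22, 13/44, 4/11, 9/22, 9/22, 13/22, 3/4, 3/4, 35/44, 1]
j=0: u_0=1/60 ∈ [0, 3/22) → index 0
j=1: u_1=7/60 ∈ [0, 3/22) → index 0
j=2: u_2=13/60 ∈ [3/22, 13/44) → index 1
j=3: u_3=19/60 ∈ [13/44, 4/11) → index 2
j=4: u_4=5/12 ∈ [9/22, 13/22) → index 5
j=5: u_5=31/60 ∈ [9/22, 13/22) → index 5
j=6: u_6=37/60 ∈ [13/22, 3/4) → index 6
j=7: u_7=43/60 ∈ [13/22, 3/4) → index 6
j=8: u_8=49/60 ∈ [35/44, 1) → index 9
j=9: u_9=11/12 ∈ [35/44, 1) → index 9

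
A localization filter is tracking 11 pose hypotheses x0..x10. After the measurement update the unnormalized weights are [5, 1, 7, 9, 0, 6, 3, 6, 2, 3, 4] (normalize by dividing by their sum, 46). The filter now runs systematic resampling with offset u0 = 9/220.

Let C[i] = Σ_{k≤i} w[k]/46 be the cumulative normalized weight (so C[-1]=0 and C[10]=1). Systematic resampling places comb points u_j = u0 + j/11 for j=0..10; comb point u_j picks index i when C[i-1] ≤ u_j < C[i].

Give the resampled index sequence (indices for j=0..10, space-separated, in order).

0 2 2 3 3 5 5 7 7 9 10

C = [5/46, 3/23, 13/46, 11/23, 11/23, 14/23, 31/46, 37/46, 39/46, 21/23, 1]
j=0: u_0=9/220 ∈ [0, 5/46) → index 0
j=1: u_1=29/220 ∈ [3/23, 13/46) → index 2
j=2: u_2=49/220 ∈ [3/23, 13/46) → index 2
j=3: u_3=69/220 ∈ [13/46, 11/23) → index 3
j=4: u_4=89/220 ∈ [13/46, 11/23) → index 3
j=5: u_5=109/220 ∈ [11/23, 14/23) → index 5
j=6: u_6=129/220 ∈ [11/23, 14/23) → index 5
j=7: u_7=149/220 ∈ [31/46, 37/46) → index 7
j=8: u_8=169/220 ∈ [31/46, 37/46) → index 7
j=9: u_9=189/220 ∈ [39/46, 21/23) → index 9
j=10: u_10=19/20 ∈ [21/23, 1) → index 10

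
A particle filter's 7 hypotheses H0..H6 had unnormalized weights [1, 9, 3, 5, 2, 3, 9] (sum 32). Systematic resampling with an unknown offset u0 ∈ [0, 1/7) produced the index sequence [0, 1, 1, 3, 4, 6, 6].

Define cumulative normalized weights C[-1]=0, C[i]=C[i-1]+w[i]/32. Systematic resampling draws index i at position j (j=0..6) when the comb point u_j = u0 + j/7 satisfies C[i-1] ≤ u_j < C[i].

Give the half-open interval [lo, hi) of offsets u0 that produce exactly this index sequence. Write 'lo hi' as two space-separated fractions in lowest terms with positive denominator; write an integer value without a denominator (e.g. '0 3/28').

C = [1/32, 5/16, 13/32, 9/16, 5/8, 23/32, 1]
j=0 picked index 0: u0 ∈ [0, 1/32)
j=1 picked index 1: u0 ∈ [-25/224, 19/112)
j=2 picked index 1: u0 ∈ [-57/224, 3/112)
j=3 picked index 3: u0 ∈ [-5/224, 15/112)
j=4 picked index 4: u0 ∈ [-1/112, 3/56)
j=5 picked index 6: u0 ∈ [1/224, 2/7)
j=6 picked index 6: u0 ∈ [-31/224, 1/7)
intersection: [1/224, 3/112)

1/224 3/112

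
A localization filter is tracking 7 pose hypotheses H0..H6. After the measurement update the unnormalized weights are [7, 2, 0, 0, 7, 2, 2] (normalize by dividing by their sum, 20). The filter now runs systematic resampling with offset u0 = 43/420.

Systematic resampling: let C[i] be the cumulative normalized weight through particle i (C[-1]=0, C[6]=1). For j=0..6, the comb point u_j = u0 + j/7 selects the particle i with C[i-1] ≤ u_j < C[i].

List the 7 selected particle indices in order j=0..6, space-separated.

0 0 1 4 4 5 6

C = [7/20, 9/20, 9/20, 9/20, 4/5, 9/10, 1]
j=0: u_0=43/420 ∈ [0, 7/20) → index 0
j=1: u_1=103/420 ∈ [0, 7/20) → index 0
j=2: u_2=163/420 ∈ [7/20, 9/20) → index 1
j=3: u_3=223/420 ∈ [9/20, 4/5) → index 4
j=4: u_4=283/420 ∈ [9/20, 4/5) → index 4
j=5: u_5=49/60 ∈ [4/5, 9/10) → index 5
j=6: u_6=403/420 ∈ [9/10, 1) → index 6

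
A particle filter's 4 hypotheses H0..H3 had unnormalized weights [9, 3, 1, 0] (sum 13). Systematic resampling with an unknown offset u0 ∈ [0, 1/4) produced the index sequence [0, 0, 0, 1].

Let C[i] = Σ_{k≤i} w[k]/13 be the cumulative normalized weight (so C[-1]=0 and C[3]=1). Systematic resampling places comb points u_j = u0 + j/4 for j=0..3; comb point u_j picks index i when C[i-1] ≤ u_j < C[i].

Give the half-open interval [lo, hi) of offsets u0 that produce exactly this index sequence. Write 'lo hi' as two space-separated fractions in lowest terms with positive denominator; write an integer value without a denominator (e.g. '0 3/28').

C = [9/13, 12/13, 1, 1]
j=0 picked index 0: u0 ∈ [0, 9/13)
j=1 picked index 0: u0 ∈ [-1/4, 23/52)
j=2 picked index 0: u0 ∈ [-1/2, 5/26)
j=3 picked index 1: u0 ∈ [-3/52, 9/52)
intersection: [0, 9/52)

0 9/52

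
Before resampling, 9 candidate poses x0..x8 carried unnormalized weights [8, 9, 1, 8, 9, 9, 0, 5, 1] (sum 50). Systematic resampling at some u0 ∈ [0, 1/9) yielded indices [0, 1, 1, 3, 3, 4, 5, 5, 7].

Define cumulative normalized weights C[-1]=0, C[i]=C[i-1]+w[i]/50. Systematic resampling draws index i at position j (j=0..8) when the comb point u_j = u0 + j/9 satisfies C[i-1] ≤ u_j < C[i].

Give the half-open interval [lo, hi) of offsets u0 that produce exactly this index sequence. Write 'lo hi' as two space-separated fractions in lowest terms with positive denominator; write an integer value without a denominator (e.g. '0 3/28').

11/225 17/225

C = [4/25, 17/50, 9/25, 13/25, 7/10, 22/25, 22/25, 49/50, 1]
j=0 picked index 0: u0 ∈ [0, 4/25)
j=1 picked index 1: u0 ∈ [11/225, 103/450)
j=2 picked index 1: u0 ∈ [-14/225, 53/450)
j=3 picked index 3: u0 ∈ [2/75, 14/75)
j=4 picked index 3: u0 ∈ [-19/225, 17/225)
j=5 picked index 4: u0 ∈ [-8/225, 13/90)
j=6 picked index 5: u0 ∈ [1/30, 16/75)
j=7 picked index 5: u0 ∈ [-7/90, 23/225)
j=8 picked index 7: u0 ∈ [-2/225, 41/450)
intersection: [11/225, 17/225)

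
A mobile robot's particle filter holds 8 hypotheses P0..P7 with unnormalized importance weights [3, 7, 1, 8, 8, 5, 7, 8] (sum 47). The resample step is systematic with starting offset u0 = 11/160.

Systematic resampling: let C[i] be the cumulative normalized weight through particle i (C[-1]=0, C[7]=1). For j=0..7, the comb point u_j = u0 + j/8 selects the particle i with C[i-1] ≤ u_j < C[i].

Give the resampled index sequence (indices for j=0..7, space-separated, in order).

C = [3/47, 10/47, 11/47, 19/47, 27/47, 32/47, 39/47, 1]
j=0: u_0=11/160 ∈ [3/47, 10/47) → index 1
j=1: u_1=31/160 ∈ [3/47, 10/47) → index 1
j=2: u_2=51/160 ∈ [11/47, 19/47) → index 3
j=3: u_3=71/160 ∈ [19/47, 27/47) → index 4
j=4: u_4=91/160 ∈ [19/47, 27/47) → index 4
j=5: u_5=111/160 ∈ [32/47, 39/47) → index 6
j=6: u_6=131/160 ∈ [32/47, 39/47) → index 6
j=7: u_7=151/160 ∈ [39/47, 1) → index 7

1 1 3 4 4 6 6 7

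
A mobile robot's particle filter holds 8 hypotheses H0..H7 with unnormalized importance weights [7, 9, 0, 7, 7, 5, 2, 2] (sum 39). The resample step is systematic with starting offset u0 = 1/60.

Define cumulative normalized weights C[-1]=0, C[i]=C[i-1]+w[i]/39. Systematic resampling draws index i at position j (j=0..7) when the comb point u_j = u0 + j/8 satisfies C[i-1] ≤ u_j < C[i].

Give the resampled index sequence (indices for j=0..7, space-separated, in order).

0 0 1 1 3 4 4 5

C = [7/39, 16/39, 16/39, 23/39, 10/13, 35/39, 37/39, 1]
j=0: u_0=1/60 ∈ [0, 7/39) → index 0
j=1: u_1=17/120 ∈ [0, 7/39) → index 0
j=2: u_2=4/15 ∈ [7/39, 16/39) → index 1
j=3: u_3=47/120 ∈ [7/39, 16/39) → index 1
j=4: u_4=31/60 ∈ [16/39, 23/39) → index 3
j=5: u_5=77/120 ∈ [23/39, 10/13) → index 4
j=6: u_6=23/30 ∈ [23/39, 10/13) → index 4
j=7: u_7=107/120 ∈ [10/13, 35/39) → index 5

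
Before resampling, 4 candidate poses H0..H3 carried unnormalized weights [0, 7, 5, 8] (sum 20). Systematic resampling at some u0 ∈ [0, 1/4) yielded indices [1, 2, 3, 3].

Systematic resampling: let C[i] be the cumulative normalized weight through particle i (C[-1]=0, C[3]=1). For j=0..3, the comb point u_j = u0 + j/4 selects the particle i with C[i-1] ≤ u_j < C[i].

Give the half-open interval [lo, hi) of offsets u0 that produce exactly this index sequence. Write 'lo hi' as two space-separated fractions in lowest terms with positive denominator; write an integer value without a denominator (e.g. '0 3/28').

1/10 1/4

C = [0, 7/20, 3/5, 1]
j=0 picked index 1: u0 ∈ [0, 7/20)
j=1 picked index 2: u0 ∈ [1/10, 7/20)
j=2 picked index 3: u0 ∈ [1/10, 1/2)
j=3 picked index 3: u0 ∈ [-3/20, 1/4)
intersection: [1/10, 1/4)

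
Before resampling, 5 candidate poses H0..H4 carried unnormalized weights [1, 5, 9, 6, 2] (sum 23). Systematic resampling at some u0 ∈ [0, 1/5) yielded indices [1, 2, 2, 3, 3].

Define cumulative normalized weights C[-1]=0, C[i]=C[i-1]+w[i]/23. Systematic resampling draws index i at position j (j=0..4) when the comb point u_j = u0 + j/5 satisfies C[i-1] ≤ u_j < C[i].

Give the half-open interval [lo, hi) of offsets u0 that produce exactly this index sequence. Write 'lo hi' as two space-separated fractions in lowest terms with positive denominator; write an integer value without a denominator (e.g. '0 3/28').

7/115 13/115

C = [1/23, 6/23, 15/23, 21/23, 1]
j=0 picked index 1: u0 ∈ [1/23, 6/23)
j=1 picked index 2: u0 ∈ [7/115, 52/115)
j=2 picked index 2: u0 ∈ [-16/115, 29/115)
j=3 picked index 3: u0 ∈ [6/115, 36/115)
j=4 picked index 3: u0 ∈ [-17/115, 13/115)
intersection: [7/115, 13/115)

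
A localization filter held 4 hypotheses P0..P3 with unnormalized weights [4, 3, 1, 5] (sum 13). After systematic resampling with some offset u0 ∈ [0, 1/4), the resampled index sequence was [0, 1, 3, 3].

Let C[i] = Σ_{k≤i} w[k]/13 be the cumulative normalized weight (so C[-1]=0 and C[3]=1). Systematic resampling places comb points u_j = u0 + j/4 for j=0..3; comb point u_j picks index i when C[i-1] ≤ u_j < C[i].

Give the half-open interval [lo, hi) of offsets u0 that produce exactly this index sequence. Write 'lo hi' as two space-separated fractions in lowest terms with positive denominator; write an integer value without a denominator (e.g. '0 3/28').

C = [4/13, 7/13, 8/13, 1]
j=0 picked index 0: u0 ∈ [0, 4/13)
j=1 picked index 1: u0 ∈ [3/52, 15/52)
j=2 picked index 3: u0 ∈ [3/26, 1/2)
j=3 picked index 3: u0 ∈ [-7/52, 1/4)
intersection: [3/26, 1/4)

3/26 1/4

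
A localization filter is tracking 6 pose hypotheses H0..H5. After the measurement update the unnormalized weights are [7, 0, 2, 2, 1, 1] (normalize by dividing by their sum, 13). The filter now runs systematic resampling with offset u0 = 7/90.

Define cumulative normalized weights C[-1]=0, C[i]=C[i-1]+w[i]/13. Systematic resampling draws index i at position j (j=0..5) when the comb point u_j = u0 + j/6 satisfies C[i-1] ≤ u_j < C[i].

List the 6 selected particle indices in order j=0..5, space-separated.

0 0 0 2 3 4

C = [7/13, 7/13, 9/13, 11/13, 12/13, 1]
j=0: u_0=7/90 ∈ [0, 7/13) → index 0
j=1: u_1=11/45 ∈ [0, 7/13) → index 0
j=2: u_2=37/90 ∈ [0, 7/13) → index 0
j=3: u_3=26/45 ∈ [7/13, 9/13) → index 2
j=4: u_4=67/90 ∈ [9/13, 11/13) → index 3
j=5: u_5=41/45 ∈ [11/13, 12/13) → index 4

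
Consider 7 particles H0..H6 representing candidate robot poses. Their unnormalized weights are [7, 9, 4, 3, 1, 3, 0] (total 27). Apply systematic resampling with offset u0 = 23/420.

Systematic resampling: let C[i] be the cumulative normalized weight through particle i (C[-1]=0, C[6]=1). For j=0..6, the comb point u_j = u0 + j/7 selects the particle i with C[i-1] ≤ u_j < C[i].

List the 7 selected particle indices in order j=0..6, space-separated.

C = [7/27, 16/27, 20/27, 23/27, 8/9, 1, 1]
j=0: u_0=23/420 ∈ [0, 7/27) → index 0
j=1: u_1=83/420 ∈ [0, 7/27) → index 0
j=2: u_2=143/420 ∈ [7/27, 16/27) → index 1
j=3: u_3=29/60 ∈ [7/27, 16/27) → index 1
j=4: u_4=263/420 ∈ [16/27, 20/27) → index 2
j=5: u_5=323/420 ∈ [20/27, 23/27) → index 3
j=6: u_6=383/420 ∈ [8/9, 1) → index 5

0 0 1 1 2 3 5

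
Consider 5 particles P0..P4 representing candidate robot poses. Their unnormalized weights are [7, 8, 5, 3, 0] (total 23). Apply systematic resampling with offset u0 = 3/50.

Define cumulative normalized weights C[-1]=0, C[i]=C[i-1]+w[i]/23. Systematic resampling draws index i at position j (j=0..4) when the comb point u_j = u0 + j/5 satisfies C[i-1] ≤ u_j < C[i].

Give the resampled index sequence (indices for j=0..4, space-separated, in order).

C = [7/23, 15/23, 20/23, 1, 1]
j=0: u_0=3/50 ∈ [0, 7/23) → index 0
j=1: u_1=13/50 ∈ [0, 7/23) → index 0
j=2: u_2=23/50 ∈ [7/23, 15/23) → index 1
j=3: u_3=33/50 ∈ [15/23, 20/23) → index 2
j=4: u_4=43/50 ∈ [15/23, 20/23) → index 2

0 0 1 2 2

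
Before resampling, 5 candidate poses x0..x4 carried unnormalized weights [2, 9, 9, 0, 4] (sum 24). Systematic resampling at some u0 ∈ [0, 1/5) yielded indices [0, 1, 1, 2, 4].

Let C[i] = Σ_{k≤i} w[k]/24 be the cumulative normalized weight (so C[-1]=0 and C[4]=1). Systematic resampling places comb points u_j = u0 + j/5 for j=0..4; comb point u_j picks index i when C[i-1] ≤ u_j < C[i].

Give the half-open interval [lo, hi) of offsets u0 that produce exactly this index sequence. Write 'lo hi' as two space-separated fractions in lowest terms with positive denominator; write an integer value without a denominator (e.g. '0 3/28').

C = [1/12, 11/24, 5/6, 5/6, 1]
j=0 picked index 0: u0 ∈ [0, 1/12)
j=1 picked index 1: u0 ∈ [-7/60, 31/120)
j=2 picked index 1: u0 ∈ [-19/60, 7/120)
j=3 picked index 2: u0 ∈ [-17/120, 7/30)
j=4 picked index 4: u0 ∈ [1/30, 1/5)
intersection: [1/30, 7/120)

1/30 7/120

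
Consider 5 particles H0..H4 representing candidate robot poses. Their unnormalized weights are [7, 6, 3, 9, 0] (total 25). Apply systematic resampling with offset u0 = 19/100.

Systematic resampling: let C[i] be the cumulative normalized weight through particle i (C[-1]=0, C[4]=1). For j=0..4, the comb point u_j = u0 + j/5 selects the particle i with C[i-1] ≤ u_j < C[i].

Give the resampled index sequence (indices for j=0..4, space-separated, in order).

C = [7/25, 13/25, 16/25, 1, 1]
j=0: u_0=19/100 ∈ [0, 7/25) → index 0
j=1: u_1=39/100 ∈ [7/25, 13/25) → index 1
j=2: u_2=59/100 ∈ [13/25, 16/25) → index 2
j=3: u_3=79/100 ∈ [16/25, 1) → index 3
j=4: u_4=99/100 ∈ [16/25, 1) → index 3

0 1 2 3 3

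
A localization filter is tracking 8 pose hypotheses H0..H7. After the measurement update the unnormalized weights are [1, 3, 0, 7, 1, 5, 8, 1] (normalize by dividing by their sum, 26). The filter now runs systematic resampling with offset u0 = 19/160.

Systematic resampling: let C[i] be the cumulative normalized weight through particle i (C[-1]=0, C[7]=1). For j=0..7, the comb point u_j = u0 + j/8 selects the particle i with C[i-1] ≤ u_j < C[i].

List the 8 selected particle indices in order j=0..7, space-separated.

C = [1/26, 2/13, 2/13, 11/26, 6/13, 17/26, 25/26, 1]
j=0: u_0=19/160 ∈ [1/26, 2/13) → index 1
j=1: u_1=39/160 ∈ [2/13, 11/26) → index 3
j=2: u_2=59/160 ∈ [2/13, 11/26) → index 3
j=3: u_3=79/160 ∈ [6/13, 17/26) → index 5
j=4: u_4=99/160 ∈ [6/13, 17/26) → index 5
j=5: u_5=119/160 ∈ [17/26, 25/26) → index 6
j=6: u_6=139/160 ∈ [17/26, 25/26) → index 6
j=7: u_7=159/160 ∈ [25/26, 1) → index 7

1 3 3 5 5 6 6 7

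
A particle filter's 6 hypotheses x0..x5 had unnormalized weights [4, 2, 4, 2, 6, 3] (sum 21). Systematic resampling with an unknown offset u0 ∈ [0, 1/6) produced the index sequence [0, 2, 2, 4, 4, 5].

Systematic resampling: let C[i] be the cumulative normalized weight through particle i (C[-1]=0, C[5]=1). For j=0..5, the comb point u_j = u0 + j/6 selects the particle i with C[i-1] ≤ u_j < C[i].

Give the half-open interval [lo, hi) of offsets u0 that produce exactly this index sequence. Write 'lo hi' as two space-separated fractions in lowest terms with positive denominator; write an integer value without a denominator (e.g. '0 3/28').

5/42 1/7

C = [4/21, 2/7, 10/21, 4/7, 6/7, 1]
j=0 picked index 0: u0 ∈ [0, 4/21)
j=1 picked index 2: u0 ∈ [5/42, 13/42)
j=2 picked index 2: u0 ∈ [-1/21, 1/7)
j=3 picked index 4: u0 ∈ [1/14, 5/14)
j=4 picked index 4: u0 ∈ [-2/21, 4/21)
j=5 picked index 5: u0 ∈ [1/42, 1/6)
intersection: [5/42, 1/7)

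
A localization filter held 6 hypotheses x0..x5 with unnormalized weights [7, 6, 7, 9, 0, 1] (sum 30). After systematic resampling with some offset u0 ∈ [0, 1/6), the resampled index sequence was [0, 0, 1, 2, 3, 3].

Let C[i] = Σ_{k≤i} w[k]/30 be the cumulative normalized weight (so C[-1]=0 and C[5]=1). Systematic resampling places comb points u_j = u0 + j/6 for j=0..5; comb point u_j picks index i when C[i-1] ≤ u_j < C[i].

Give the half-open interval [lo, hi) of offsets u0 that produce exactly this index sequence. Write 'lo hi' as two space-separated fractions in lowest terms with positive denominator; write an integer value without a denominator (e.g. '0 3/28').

C = [7/30, 13/30, 2/3, 29/30, 29/30, 1]
j=0 picked index 0: u0 ∈ [0, 7/30)
j=1 picked index 0: u0 ∈ [-1/6, 1/15)
j=2 picked index 1: u0 ∈ [-1/10, 1/10)
j=3 picked index 2: u0 ∈ [-1/15, 1/6)
j=4 picked index 3: u0 ∈ [0, 3/10)
j=5 picked index 3: u0 ∈ [-1/6, 2/15)
intersection: [0, 1/15)

0 1/15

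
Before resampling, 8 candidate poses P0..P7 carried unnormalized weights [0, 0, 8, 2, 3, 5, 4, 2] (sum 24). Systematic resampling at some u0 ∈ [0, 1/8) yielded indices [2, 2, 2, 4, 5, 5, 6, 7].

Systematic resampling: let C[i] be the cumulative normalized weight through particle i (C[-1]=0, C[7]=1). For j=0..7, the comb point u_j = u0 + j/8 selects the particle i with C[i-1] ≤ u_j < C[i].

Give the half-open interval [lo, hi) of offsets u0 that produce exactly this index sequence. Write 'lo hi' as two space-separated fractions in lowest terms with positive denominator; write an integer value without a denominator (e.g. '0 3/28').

C = [0, 0, 1/3, 5/12, 13/24, 3/4, 11/12, 1]
j=0 picked index 2: u0 ∈ [0, 1/3)
j=1 picked index 2: u0 ∈ [-1/8, 5/24)
j=2 picked index 2: u0 ∈ [-1/4, 1/12)
j=3 picked index 4: u0 ∈ [1/24, 1/6)
j=4 picked index 5: u0 ∈ [1/24, 1/4)
j=5 picked index 5: u0 ∈ [-1/12, 1/8)
j=6 picked index 6: u0 ∈ [0, 1/6)
j=7 picked index 7: u0 ∈ [1/24, 1/8)
intersection: [1/24, 1/12)

1/24 1/12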